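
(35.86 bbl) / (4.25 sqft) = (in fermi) 1.444e+16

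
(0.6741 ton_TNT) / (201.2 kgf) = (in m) 1.429e+06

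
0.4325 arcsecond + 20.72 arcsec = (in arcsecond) 21.15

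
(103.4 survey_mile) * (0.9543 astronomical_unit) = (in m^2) 2.376e+16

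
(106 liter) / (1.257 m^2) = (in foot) 0.2767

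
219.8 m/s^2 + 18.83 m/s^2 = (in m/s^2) 238.6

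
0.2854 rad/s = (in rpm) 2.725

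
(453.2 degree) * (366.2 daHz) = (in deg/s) 1.66e+06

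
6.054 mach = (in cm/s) 2.061e+05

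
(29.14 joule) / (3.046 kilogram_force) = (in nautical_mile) 0.0005267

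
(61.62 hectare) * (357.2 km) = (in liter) 2.201e+14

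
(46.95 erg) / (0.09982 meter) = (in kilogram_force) 4.796e-06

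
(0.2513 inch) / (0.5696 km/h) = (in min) 0.0006724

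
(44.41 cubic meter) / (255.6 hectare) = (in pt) 0.04925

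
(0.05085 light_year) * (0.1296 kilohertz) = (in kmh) 2.245e+17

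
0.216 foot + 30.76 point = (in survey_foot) 0.2516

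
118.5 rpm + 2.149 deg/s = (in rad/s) 12.45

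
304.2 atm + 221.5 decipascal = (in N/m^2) 3.082e+07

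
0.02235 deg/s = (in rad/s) 0.0003901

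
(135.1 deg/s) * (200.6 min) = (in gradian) 1.807e+06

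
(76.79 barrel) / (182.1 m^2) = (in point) 190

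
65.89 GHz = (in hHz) 6.589e+08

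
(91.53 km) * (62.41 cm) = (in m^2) 5.712e+04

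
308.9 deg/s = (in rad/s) 5.391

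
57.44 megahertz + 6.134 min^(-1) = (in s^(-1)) 5.744e+07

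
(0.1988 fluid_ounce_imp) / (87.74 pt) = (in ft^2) 0.001964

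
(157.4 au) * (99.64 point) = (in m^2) 8.277e+11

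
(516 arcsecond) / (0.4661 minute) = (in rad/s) 8.945e-05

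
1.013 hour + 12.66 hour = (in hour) 13.67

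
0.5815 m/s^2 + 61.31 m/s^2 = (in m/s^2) 61.89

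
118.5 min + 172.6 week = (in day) 1208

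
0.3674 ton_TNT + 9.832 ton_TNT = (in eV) 2.664e+29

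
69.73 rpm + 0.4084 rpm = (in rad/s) 7.345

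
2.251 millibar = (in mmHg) 1.688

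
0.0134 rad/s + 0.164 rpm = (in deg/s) 1.752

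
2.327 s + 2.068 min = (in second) 126.4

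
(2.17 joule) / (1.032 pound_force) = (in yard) 0.517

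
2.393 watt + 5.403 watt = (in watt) 7.796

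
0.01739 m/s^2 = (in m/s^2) 0.01739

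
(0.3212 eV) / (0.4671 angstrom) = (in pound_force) 2.477e-10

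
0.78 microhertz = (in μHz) 0.78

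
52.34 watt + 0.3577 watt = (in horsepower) 0.07067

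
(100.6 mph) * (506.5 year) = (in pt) 2.036e+15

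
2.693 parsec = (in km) 8.31e+13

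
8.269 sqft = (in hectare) 7.682e-05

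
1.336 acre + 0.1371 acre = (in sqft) 6.417e+04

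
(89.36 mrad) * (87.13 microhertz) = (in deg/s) 0.0004461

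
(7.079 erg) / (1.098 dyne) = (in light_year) 6.815e-18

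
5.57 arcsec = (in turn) 4.298e-06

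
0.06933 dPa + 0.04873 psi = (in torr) 2.52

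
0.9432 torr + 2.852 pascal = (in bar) 0.001286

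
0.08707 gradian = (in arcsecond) 282.1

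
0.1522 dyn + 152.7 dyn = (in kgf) 0.0001559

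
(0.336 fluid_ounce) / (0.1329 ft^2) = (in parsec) 2.608e-20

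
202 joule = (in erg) 2.02e+09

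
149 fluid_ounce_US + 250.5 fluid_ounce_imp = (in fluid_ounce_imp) 405.6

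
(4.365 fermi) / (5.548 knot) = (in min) 2.549e-17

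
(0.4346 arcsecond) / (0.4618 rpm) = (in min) 7.262e-07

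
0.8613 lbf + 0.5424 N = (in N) 4.374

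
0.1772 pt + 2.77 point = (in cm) 0.104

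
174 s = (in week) 0.0002877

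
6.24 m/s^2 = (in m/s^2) 6.24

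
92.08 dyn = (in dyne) 92.08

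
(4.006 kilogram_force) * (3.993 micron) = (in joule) 0.0001569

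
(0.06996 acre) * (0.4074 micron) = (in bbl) 0.0007255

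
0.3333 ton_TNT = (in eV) 8.704e+27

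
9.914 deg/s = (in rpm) 1.652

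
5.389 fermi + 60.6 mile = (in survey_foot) 3.2e+05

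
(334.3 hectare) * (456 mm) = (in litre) 1.524e+09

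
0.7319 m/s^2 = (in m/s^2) 0.7319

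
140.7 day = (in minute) 2.026e+05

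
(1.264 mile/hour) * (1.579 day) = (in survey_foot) 2.529e+05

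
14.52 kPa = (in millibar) 145.2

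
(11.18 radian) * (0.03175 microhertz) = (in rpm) 3.39e-06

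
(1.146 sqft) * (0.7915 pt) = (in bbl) 0.000187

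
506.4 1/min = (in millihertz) 8440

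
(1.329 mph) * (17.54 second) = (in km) 0.01042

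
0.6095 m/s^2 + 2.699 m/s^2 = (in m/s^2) 3.308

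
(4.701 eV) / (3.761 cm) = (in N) 2.003e-17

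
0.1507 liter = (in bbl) 0.0009479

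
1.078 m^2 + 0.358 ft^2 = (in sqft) 11.96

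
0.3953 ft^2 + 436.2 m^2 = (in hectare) 0.04362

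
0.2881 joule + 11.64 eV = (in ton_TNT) 6.886e-11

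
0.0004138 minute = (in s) 0.02483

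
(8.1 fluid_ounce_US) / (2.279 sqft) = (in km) 1.131e-06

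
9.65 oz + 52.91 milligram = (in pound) 0.6032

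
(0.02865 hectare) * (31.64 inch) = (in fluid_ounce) 7.786e+06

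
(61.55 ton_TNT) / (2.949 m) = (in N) 8.733e+10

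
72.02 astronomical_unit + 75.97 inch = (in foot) 3.535e+13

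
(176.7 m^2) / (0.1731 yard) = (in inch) 4.395e+04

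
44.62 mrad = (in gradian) 2.841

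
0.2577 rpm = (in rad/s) 0.02699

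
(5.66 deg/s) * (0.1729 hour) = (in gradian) 3914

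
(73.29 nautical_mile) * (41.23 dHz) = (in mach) 1644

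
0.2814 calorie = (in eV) 7.349e+18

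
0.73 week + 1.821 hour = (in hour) 124.5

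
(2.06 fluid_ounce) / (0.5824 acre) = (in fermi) 2.585e+07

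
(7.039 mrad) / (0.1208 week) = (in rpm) 9.2e-07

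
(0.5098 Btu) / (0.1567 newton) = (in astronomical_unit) 2.294e-08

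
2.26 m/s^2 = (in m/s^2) 2.26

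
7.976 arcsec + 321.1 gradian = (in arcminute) 1.734e+04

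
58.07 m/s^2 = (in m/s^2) 58.07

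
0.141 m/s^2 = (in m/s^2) 0.141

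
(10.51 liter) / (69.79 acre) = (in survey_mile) 2.312e-11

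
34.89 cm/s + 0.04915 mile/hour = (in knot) 0.7209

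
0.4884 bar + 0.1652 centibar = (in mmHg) 367.6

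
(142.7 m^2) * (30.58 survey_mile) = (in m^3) 7.023e+06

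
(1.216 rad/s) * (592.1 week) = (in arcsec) 8.982e+13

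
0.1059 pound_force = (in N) 0.4711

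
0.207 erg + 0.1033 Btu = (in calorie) 26.05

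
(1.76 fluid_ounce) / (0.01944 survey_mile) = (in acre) 4.111e-10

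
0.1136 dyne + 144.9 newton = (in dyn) 1.449e+07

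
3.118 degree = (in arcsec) 1.122e+04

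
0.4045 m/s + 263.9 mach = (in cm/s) 8.986e+06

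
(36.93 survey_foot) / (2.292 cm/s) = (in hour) 0.1364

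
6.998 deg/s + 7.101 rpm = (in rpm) 8.267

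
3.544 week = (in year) 0.06797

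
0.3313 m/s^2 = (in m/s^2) 0.3313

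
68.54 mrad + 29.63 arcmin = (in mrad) 77.16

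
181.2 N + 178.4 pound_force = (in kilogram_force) 99.4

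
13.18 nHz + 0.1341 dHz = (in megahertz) 1.341e-08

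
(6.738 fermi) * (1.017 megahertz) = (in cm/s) 6.853e-07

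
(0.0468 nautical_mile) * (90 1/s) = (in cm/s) 7.801e+05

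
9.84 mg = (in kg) 9.84e-06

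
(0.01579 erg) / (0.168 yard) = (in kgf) 1.048e-09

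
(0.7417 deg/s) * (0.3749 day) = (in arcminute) 1.441e+06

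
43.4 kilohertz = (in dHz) 4.34e+05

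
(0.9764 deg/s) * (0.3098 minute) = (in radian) 0.3168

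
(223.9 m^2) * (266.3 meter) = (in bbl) 3.75e+05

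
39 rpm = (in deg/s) 234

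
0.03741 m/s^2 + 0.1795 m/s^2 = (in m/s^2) 0.2169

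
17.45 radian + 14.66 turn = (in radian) 109.6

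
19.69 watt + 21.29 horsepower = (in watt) 1.59e+04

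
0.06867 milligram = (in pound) 1.514e-07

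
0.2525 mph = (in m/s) 0.1129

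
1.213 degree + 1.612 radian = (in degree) 93.57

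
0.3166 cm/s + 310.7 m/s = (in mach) 0.9125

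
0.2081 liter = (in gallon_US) 0.05497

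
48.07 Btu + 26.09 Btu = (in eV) 4.884e+23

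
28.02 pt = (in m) 0.009885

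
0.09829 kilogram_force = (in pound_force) 0.2167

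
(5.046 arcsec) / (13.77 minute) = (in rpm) 2.828e-07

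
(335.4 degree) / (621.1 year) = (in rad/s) 2.989e-10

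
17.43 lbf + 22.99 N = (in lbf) 22.6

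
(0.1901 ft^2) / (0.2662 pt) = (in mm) 1.881e+05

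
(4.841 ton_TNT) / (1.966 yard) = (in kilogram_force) 1.149e+09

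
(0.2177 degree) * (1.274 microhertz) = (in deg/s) 2.773e-07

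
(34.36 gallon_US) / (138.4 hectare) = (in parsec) 3.046e-24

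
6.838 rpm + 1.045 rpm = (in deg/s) 47.3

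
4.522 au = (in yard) 7.398e+11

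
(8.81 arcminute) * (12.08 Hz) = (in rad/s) 0.03096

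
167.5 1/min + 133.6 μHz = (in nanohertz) 2.792e+09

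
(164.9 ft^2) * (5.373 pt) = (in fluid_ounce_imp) 1022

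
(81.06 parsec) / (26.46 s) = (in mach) 2.776e+14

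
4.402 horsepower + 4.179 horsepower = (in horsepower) 8.581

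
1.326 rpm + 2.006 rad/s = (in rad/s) 2.145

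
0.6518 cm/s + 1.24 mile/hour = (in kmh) 2.019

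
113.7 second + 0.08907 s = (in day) 0.001317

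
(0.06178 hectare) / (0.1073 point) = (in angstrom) 1.632e+17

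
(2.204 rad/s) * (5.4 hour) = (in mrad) 4.285e+07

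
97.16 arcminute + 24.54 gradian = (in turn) 0.06585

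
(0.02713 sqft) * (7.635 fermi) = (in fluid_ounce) 6.507e-13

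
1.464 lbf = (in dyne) 6.512e+05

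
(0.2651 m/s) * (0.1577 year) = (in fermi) 1.318e+21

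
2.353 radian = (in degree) 134.8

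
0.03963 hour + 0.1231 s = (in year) 4.528e-06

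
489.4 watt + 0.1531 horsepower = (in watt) 603.6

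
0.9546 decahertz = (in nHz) 9.546e+09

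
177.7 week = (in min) 1.791e+06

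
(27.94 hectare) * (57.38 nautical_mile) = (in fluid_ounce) 1.004e+15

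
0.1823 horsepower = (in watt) 135.9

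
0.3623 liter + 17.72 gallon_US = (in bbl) 0.4242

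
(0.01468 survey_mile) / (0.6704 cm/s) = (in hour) 0.9789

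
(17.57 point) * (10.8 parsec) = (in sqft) 2.223e+16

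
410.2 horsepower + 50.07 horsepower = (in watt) 3.432e+05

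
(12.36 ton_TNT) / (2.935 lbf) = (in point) 1.123e+13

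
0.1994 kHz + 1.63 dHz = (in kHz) 0.1996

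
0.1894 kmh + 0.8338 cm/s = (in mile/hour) 0.1363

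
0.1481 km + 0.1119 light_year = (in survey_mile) 6.578e+11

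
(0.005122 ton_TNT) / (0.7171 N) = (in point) 8.471e+10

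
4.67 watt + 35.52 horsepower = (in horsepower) 35.53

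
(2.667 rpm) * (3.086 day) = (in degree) 4.267e+06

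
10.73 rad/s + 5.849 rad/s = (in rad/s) 16.58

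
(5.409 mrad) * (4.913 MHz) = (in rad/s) 2.657e+04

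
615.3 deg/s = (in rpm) 102.5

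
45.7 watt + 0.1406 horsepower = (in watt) 150.5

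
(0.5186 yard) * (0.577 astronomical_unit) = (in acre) 1.011e+07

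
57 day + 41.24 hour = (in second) 5.073e+06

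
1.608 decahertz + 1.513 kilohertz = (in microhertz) 1.529e+09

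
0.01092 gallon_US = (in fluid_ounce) 1.398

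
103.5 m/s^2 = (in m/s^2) 103.5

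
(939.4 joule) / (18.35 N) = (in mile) 0.03181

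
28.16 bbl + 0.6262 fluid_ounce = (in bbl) 28.16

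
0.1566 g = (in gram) 0.1566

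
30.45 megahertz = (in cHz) 3.045e+09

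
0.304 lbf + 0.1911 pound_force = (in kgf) 0.2246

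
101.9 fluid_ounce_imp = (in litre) 2.895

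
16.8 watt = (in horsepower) 0.02253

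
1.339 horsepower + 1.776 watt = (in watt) 1000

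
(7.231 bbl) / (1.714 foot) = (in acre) 0.0005438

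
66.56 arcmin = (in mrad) 19.36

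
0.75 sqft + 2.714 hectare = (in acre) 6.706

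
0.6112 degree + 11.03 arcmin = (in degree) 0.795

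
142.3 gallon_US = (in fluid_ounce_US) 1.821e+04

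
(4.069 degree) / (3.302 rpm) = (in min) 0.003423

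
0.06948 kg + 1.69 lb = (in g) 836.1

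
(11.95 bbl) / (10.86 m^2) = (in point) 495.9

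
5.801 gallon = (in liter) 21.96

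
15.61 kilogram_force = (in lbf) 34.41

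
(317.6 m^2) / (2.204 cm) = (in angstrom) 1.441e+14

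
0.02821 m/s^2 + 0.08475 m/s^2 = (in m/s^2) 0.113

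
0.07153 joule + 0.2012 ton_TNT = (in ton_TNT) 0.2012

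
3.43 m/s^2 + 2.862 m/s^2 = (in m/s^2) 6.292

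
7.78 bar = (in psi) 112.8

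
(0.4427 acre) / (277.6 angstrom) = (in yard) 7.058e+10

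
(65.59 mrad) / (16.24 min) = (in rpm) 0.0006428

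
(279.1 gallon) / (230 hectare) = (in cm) 4.594e-05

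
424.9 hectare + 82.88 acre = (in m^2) 4.584e+06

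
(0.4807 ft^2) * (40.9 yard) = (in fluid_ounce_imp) 5.878e+04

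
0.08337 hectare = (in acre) 0.206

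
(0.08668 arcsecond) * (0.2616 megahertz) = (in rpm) 1.05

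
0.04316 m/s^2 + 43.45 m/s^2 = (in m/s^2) 43.49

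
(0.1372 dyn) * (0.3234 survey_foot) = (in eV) 8.441e+11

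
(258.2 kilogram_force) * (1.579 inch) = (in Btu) 0.09625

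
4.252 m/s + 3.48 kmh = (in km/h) 18.79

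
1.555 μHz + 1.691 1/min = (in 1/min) 1.691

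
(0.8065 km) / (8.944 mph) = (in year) 6.396e-06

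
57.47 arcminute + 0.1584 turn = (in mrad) 1012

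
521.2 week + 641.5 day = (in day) 4290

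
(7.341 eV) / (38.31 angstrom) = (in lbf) 6.902e-11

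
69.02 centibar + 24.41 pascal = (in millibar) 690.4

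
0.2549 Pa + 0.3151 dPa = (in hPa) 0.002864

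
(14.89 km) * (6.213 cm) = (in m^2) 925.1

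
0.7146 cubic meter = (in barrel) 4.495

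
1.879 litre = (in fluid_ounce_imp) 66.13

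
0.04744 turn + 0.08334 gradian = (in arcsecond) 6.175e+04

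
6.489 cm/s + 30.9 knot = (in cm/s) 1596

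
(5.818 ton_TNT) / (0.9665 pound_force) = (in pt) 1.605e+13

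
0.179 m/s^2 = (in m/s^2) 0.179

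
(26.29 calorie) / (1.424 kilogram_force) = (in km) 0.007877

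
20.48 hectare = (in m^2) 2.048e+05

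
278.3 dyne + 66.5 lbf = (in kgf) 30.16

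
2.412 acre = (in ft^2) 1.051e+05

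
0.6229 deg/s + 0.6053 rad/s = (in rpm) 5.884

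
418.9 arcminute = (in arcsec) 2.513e+04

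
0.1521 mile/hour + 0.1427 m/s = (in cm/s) 21.07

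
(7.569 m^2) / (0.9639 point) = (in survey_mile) 13.83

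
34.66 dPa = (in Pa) 3.466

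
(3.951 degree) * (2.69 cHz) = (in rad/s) 0.001855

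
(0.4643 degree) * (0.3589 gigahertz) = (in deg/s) 1.666e+08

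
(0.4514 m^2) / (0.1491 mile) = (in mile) 1.169e-06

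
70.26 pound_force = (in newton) 312.5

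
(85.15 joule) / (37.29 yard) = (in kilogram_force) 0.2546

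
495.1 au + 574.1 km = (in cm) 7.407e+15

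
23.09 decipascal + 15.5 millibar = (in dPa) 1.552e+04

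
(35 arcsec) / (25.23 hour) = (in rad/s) 1.868e-09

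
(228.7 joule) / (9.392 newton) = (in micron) 2.435e+07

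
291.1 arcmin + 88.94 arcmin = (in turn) 0.01759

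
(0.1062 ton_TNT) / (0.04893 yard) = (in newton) 9.931e+09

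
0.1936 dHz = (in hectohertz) 0.0001936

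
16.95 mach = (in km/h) 2.078e+04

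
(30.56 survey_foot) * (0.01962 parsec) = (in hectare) 5.639e+11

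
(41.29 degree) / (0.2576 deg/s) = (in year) 5.083e-06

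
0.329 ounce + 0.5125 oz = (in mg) 2.386e+04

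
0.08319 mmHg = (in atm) 0.0001095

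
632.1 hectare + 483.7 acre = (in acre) 2046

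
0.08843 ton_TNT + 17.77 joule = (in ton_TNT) 0.08843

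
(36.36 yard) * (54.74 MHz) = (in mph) 4.071e+09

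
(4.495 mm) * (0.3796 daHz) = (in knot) 0.03317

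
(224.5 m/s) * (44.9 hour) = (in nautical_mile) 1.959e+04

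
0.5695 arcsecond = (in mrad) 0.002761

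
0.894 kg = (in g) 894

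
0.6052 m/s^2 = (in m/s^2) 0.6052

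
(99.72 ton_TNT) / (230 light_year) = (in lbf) 4.311e-08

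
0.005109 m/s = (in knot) 0.009931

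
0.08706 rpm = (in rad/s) 0.009117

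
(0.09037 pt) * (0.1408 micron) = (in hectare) 4.489e-16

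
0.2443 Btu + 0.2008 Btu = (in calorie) 112.2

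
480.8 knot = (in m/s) 247.3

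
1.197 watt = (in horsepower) 0.001605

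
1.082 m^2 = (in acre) 0.0002674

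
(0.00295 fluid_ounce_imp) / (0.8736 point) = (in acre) 6.721e-08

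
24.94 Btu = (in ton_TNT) 6.289e-06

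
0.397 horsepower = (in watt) 296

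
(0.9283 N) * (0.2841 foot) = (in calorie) 0.01921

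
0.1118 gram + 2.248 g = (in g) 2.36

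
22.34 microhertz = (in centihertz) 0.002234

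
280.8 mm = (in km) 0.0002808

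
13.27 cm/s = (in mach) 0.0003897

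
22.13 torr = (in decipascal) 2.95e+04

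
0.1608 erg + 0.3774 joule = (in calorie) 0.0902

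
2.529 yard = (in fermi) 2.313e+15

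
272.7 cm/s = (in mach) 0.008009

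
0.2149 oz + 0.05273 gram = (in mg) 6145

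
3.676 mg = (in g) 0.003676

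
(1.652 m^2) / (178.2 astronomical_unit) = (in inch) 2.44e-12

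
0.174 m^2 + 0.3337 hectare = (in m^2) 3337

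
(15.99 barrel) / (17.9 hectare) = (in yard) 1.553e-05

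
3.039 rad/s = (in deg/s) 174.1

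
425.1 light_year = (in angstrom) 4.022e+28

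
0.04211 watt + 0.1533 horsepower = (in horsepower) 0.1534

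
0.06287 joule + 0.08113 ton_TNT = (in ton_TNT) 0.08113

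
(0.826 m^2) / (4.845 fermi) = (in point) 4.833e+17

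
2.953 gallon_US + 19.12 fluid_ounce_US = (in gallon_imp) 2.583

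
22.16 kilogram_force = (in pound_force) 48.85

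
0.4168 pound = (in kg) 0.1891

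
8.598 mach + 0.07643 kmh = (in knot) 5691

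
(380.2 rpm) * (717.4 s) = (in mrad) 2.856e+07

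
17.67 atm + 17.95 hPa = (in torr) 1.344e+04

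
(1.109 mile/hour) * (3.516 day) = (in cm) 1.506e+07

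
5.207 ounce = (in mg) 1.476e+05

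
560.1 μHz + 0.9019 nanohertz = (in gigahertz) 5.601e-13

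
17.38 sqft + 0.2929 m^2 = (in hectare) 0.0001908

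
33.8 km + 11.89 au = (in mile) 1.105e+09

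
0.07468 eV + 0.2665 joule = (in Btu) 0.0002526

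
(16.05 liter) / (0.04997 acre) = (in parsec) 2.572e-21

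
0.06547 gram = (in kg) 6.547e-05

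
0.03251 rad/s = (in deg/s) 1.863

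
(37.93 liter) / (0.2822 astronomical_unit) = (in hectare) 8.985e-17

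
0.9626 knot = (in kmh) 1.783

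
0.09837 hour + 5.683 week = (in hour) 954.8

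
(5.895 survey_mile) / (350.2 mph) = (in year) 1.922e-06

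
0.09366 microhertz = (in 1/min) 5.62e-06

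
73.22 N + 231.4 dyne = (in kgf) 7.467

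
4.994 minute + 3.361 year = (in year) 3.361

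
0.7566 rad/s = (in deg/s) 43.35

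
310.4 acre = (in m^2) 1.256e+06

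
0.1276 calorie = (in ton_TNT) 1.276e-10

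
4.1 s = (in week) 6.779e-06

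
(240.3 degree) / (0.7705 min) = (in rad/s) 0.09072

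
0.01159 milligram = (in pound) 2.555e-08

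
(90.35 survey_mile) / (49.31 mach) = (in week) 1.432e-05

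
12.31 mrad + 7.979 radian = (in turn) 1.272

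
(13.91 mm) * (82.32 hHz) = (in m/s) 114.5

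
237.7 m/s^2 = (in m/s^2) 237.7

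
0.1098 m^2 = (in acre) 2.713e-05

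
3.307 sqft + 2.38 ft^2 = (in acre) 0.0001306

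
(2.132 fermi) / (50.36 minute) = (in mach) 2.072e-21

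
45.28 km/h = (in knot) 24.45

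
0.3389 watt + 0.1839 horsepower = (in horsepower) 0.1844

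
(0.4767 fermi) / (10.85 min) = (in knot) 1.423e-18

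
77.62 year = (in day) 2.833e+04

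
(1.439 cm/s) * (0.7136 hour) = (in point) 1.048e+05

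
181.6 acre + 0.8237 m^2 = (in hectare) 73.49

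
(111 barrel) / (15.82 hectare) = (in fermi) 1.116e+11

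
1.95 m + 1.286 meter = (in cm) 323.6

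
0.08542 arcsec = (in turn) 6.591e-08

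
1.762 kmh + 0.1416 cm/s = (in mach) 0.001442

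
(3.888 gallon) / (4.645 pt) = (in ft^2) 96.68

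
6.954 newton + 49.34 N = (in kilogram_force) 5.74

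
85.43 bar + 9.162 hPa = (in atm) 84.32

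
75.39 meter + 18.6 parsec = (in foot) 1.883e+18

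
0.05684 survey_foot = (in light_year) 1.831e-18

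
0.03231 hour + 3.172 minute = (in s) 306.6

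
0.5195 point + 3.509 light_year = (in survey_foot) 1.089e+17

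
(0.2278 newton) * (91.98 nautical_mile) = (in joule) 3.881e+04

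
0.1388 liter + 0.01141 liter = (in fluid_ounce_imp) 5.287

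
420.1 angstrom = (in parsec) 1.361e-24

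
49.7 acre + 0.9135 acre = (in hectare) 20.48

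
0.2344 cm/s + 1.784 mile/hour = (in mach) 0.002349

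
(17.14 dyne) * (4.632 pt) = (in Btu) 2.655e-10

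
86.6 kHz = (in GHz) 8.66e-05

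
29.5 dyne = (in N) 0.000295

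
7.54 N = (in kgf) 0.7689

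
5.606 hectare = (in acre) 13.85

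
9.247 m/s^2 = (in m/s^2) 9.247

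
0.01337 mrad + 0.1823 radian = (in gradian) 11.61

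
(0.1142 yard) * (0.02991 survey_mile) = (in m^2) 5.027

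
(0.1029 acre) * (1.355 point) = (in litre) 199.1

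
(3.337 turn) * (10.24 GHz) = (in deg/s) 1.23e+13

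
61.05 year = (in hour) 5.348e+05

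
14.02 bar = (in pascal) 1.402e+06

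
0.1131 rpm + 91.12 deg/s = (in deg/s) 91.8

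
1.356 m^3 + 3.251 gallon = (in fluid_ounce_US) 4.627e+04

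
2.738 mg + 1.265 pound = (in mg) 5.738e+05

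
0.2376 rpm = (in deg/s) 1.426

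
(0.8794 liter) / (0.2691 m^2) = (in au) 2.184e-14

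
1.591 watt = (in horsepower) 0.002134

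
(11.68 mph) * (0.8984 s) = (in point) 1.33e+04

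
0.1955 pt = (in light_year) 7.29e-21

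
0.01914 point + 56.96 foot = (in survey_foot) 56.96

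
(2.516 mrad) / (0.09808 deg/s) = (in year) 4.661e-08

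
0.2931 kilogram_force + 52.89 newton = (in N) 55.76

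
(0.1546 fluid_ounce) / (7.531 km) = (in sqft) 6.535e-09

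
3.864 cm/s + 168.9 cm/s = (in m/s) 1.728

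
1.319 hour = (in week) 0.007851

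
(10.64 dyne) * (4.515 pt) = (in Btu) 1.606e-10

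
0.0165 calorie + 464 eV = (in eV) 4.309e+17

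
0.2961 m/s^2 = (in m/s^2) 0.2961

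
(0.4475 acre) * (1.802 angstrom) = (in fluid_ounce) 0.01103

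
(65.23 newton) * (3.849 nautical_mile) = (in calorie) 1.111e+05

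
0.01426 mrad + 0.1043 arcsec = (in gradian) 0.00094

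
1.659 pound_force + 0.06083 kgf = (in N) 7.976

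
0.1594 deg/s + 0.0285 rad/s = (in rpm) 0.2987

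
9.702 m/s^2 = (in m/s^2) 9.702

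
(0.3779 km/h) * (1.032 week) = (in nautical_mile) 35.38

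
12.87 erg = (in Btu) 1.22e-09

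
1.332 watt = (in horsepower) 0.001786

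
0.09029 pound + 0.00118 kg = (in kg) 0.04213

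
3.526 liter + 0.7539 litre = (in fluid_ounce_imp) 150.6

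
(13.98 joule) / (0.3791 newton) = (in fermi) 3.688e+16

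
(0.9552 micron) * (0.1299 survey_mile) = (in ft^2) 0.002149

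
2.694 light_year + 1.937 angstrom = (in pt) 7.225e+19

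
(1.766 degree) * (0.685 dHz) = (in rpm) 0.02016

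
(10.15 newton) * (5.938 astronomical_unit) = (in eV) 5.628e+31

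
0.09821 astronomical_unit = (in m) 1.469e+10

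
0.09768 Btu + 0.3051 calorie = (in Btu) 0.09889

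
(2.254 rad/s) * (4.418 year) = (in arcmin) 1.08e+12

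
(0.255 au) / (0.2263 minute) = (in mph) 6.285e+09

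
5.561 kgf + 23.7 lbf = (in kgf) 16.31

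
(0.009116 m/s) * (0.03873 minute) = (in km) 2.118e-05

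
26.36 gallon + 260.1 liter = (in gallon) 95.07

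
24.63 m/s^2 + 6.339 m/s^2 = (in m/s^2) 30.97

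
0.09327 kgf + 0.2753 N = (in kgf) 0.1213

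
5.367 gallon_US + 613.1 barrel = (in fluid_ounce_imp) 3.431e+06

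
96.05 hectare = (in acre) 237.3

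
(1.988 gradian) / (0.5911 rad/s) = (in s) 0.05283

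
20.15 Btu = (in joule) 2.126e+04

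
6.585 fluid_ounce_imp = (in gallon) 0.04943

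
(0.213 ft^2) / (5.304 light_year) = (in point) 1.118e-15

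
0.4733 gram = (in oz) 0.0167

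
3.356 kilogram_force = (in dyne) 3.291e+06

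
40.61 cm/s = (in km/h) 1.462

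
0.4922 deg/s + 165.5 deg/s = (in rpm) 27.67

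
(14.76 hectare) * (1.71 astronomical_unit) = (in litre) 3.776e+19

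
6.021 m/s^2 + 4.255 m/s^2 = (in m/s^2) 10.28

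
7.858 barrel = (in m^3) 1.249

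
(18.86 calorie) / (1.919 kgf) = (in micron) 4.193e+06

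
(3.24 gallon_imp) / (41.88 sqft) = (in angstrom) 3.786e+07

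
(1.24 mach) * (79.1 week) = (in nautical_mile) 1.091e+07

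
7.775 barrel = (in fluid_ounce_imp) 4.351e+04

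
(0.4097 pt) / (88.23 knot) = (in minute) 5.307e-08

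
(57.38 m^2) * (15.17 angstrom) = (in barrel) 5.475e-07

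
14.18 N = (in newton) 14.18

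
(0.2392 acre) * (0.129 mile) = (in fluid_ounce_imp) 7.073e+09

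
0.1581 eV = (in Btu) 2.401e-23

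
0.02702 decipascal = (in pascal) 0.002702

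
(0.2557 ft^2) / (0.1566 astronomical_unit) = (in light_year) 1.072e-28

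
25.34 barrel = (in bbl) 25.34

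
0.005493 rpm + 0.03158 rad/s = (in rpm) 0.3071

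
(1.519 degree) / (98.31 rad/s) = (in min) 4.495e-06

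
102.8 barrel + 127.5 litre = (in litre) 1.647e+04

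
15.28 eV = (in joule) 2.448e-18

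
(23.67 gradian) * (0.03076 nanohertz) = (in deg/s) 6.553e-10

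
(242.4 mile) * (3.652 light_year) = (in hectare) 1.348e+18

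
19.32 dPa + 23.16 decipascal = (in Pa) 4.248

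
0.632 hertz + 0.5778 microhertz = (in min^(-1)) 37.92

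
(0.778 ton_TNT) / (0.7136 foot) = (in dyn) 1.497e+15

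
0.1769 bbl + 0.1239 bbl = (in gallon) 12.63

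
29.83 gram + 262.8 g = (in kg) 0.2926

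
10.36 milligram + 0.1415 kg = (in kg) 0.1415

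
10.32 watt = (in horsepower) 0.01384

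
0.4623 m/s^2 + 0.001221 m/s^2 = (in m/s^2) 0.4635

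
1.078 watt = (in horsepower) 0.001446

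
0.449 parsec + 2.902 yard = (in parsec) 0.449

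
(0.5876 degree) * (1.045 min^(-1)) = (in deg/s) 0.01023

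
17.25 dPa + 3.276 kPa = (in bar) 0.03278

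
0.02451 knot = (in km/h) 0.04539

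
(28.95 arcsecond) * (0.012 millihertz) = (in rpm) 1.608e-08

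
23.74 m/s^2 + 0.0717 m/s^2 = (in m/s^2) 23.81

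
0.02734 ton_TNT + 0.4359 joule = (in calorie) 2.734e+07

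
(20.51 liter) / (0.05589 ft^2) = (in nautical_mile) 0.002133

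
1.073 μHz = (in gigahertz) 1.073e-15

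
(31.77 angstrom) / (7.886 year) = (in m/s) 1.277e-17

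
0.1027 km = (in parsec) 3.328e-15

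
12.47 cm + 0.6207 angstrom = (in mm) 124.7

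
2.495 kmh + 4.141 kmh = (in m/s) 1.843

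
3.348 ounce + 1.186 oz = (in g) 128.5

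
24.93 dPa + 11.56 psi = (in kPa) 79.71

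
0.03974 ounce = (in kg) 0.001127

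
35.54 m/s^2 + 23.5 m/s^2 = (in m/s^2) 59.04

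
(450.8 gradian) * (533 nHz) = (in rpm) 3.604e-05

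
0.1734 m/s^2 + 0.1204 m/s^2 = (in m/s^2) 0.2938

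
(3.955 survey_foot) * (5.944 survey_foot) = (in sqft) 23.51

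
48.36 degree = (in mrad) 844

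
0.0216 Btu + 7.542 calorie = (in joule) 54.34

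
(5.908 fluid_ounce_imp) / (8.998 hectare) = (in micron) 0.001866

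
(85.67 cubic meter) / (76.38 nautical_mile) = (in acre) 1.497e-07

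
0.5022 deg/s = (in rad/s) 0.008765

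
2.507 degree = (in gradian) 2.786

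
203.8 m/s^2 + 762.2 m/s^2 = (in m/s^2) 966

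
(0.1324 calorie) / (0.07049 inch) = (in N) 309.4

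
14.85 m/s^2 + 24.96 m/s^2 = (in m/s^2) 39.81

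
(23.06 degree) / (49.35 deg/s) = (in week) 7.726e-07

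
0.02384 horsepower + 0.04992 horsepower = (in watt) 55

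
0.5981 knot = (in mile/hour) 0.6883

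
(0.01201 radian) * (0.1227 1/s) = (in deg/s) 0.08443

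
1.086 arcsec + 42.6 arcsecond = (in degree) 0.01213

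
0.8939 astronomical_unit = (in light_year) 1.413e-05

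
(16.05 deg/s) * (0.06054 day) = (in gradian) 9.328e+04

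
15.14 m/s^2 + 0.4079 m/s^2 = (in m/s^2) 15.55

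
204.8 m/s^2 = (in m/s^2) 204.8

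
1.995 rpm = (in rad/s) 0.2089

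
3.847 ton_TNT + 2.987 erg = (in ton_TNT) 3.847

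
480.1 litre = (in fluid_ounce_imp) 1.69e+04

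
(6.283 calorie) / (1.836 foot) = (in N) 46.98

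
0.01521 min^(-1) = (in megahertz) 2.535e-10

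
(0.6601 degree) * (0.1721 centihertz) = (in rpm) 0.0001893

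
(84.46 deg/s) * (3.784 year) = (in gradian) 1.12e+10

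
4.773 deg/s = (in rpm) 0.7955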